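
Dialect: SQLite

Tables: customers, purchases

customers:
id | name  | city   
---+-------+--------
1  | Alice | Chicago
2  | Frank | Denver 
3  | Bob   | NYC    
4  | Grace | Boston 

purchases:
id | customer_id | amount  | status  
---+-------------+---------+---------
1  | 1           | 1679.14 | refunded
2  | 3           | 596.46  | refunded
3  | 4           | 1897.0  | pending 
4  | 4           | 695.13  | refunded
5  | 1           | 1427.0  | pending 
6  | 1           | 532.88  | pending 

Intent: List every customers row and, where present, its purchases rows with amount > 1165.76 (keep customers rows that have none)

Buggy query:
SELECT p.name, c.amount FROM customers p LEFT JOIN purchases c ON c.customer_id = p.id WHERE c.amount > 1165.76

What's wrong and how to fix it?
Bug: A WHERE condition on the right-hand table after LEFT JOIN drops unmatched parents

Fix: Put 'c.amount > 1165.76' in the JOIN's ON clause instead of WHERE

Corrected query:
SELECT p.name, c.amount FROM customers p LEFT JOIN purchases c ON c.customer_id = p.id AND c.amount > 1165.76

Result:
name  | amount 
------+--------
Alice | 1427   
Alice | 1679.14
Frank | NULL   
Bob   | NULL   
Grace | 1897   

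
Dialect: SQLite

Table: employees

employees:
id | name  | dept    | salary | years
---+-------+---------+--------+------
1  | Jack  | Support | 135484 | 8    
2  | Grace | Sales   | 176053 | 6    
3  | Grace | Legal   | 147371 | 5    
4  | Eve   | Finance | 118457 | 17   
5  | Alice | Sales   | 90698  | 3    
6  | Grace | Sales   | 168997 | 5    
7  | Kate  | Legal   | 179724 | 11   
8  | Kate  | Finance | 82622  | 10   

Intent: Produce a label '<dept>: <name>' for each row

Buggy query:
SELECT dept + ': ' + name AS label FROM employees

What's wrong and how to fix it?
Bug: SQLite uses || for string concatenation; + coerces text to numbers (yielding 0)

Fix: Replace + with || to concatenate text

Corrected query:
SELECT dept || ': ' || name AS label FROM employees

Result:
label        
-------------
Support: Jack
Sales: Grace 
Legal: Grace 
Finance: Eve 
Sales: Alice 
Sales: Grace 
Legal: Kate  
Finance: Kate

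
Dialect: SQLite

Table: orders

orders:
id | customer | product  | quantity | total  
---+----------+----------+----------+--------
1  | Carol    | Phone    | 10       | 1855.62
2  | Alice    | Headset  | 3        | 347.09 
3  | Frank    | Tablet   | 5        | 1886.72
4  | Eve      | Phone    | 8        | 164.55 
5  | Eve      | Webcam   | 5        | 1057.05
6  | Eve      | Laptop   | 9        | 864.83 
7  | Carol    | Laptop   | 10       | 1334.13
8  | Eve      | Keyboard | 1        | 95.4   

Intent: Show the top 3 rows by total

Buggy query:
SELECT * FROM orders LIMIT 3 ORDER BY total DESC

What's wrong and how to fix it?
Bug: ORDER BY cannot follow LIMIT; LIMIT is the final clause

Fix: Sort with ORDER BY, then apply LIMIT

Corrected query:
SELECT * FROM orders ORDER BY total DESC LIMIT 3

Result:
id | customer | product | quantity | total  
---+----------+---------+----------+--------
3  | Frank    | Tablet  | 5        | 1886.72
1  | Carol    | Phone   | 10       | 1855.62
7  | Carol    | Laptop  | 10       | 1334.13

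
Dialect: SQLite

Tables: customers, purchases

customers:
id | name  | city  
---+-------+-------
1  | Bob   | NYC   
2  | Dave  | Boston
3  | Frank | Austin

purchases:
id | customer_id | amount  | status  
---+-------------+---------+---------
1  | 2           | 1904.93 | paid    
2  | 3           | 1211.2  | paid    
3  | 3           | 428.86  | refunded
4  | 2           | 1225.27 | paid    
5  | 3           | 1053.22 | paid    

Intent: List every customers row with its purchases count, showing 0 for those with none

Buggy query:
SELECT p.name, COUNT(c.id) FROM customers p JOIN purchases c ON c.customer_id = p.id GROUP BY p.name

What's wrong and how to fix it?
Bug: An inner join excludes parents with zero children

Fix: Use LEFT JOIN so parents without children still appear (COUNT(c.id) gives 0)

Corrected query:
SELECT p.name, COUNT(c.id) FROM customers p LEFT JOIN purchases c ON c.customer_id = p.id GROUP BY p.name

Result:
name  | COUNT(c.id)
------+------------
Bob   | 0          
Dave  | 2          
Frank | 3          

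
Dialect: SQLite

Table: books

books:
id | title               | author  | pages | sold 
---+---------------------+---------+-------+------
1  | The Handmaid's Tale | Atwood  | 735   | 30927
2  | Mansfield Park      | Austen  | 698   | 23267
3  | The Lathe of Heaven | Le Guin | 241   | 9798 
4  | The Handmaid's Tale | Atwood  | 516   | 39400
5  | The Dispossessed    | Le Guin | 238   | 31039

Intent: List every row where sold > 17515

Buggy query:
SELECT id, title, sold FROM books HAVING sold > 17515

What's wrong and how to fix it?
Bug: HAVING filters the output of aggregation, but this query has no GROUP BY and no aggregate functions, so SQLite rejects it (HAVING clause on a non-aggregate query); the condition here is per row

Fix: Use WHERE for row-level filtering

Corrected query:
SELECT id, title, sold FROM books WHERE sold > 17515

Result:
id | title               | sold 
---+---------------------+------
1  | The Handmaid's Tale | 30927
2  | Mansfield Park      | 23267
4  | The Handmaid's Tale | 39400
5  | The Dispossessed    | 31039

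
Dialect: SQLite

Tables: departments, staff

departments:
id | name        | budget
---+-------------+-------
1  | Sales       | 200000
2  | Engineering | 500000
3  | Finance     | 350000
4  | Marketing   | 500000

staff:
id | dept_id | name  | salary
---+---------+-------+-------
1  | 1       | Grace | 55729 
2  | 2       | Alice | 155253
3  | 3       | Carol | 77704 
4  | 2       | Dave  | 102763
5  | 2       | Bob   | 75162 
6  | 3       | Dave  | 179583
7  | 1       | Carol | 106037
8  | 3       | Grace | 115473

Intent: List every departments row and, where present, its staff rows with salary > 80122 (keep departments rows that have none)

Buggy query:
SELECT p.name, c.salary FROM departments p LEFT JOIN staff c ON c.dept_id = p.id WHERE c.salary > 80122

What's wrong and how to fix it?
Bug: A WHERE condition on the right-hand table after LEFT JOIN drops unmatched parents

Fix: Move the right-table condition into the ON clause so unmatched parents are kept

Corrected query:
SELECT p.name, c.salary FROM departments p LEFT JOIN staff c ON c.dept_id = p.id AND c.salary > 80122

Result:
name        | salary
------------+-------
Sales       | 106037
Engineering | 102763
Engineering | 155253
Finance     | 115473
Finance     | 179583
Marketing   | NULL  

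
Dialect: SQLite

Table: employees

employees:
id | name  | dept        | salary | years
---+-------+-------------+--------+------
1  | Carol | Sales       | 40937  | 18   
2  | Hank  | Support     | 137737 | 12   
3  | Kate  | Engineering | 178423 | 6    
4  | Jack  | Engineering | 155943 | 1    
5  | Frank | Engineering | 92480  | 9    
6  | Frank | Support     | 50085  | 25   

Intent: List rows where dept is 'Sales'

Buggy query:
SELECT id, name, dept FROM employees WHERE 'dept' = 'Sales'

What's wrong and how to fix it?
Bug: 'dept' in single quotes is a string literal, not the column; the comparison is literal-vs-literal and never true

Fix: Remove the quotes around the column name (or use double quotes for an identifier)

Corrected query:
SELECT id, name, dept FROM employees WHERE dept = 'Sales'

Result:
id | name  | dept 
---+-------+------
1  | Carol | Sales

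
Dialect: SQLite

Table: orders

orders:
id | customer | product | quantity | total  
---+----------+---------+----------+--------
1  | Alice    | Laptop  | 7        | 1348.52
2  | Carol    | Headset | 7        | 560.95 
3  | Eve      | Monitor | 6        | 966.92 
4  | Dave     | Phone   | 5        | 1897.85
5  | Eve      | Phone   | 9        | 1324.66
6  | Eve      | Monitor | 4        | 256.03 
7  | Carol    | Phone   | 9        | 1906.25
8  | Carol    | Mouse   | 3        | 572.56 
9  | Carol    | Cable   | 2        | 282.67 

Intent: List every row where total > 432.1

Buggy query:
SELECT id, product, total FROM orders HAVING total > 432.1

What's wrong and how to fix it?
Bug: This is a non-aggregate query (no GROUP BY, no aggregates), so in SQLite the HAVING clause is invalid here; a row-level condition belongs in WHERE

Fix: Use WHERE for row-level filtering

Corrected query:
SELECT id, product, total FROM orders WHERE total > 432.1

Result:
id | product | total  
---+---------+--------
1  | Laptop  | 1348.52
2  | Headset | 560.95 
3  | Monitor | 966.92 
4  | Phone   | 1897.85
5  | Phone   | 1324.66
7  | Phone   | 1906.25
8  | Mouse   | 572.56 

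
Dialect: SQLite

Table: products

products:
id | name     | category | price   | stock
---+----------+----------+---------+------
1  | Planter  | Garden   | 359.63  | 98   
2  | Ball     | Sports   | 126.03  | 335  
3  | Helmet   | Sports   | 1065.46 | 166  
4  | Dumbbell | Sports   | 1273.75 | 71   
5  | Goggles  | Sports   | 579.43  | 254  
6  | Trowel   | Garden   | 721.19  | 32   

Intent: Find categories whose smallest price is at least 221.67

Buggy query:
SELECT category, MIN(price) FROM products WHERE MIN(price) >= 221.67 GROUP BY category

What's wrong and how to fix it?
Bug: Aggregates like MIN are computed per group after WHERE runs

Fix: Replace WHERE with HAVING after the GROUP BY

Corrected query:
SELECT category, MIN(price) FROM products GROUP BY category HAVING MIN(price) >= 221.67

Result:
category | MIN(price)
---------+-----------
Garden   | 359.63    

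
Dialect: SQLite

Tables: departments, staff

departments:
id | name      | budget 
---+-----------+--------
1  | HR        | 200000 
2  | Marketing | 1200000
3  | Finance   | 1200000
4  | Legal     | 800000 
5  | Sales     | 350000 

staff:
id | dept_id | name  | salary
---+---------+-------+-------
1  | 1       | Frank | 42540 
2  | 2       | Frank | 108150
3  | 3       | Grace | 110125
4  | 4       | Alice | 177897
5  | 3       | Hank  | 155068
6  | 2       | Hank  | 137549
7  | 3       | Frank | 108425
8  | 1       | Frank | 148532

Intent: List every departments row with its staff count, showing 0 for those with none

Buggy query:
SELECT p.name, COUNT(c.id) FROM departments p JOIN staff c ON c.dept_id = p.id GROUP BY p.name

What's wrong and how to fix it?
Bug: INNER JOIN drops departments rows that have no matching staff rows

Fix: Use LEFT JOIN so parents without children still appear (COUNT(c.id) gives 0)

Corrected query:
SELECT p.name, COUNT(c.id) FROM departments p LEFT JOIN staff c ON c.dept_id = p.id GROUP BY p.name

Result:
name      | COUNT(c.id)
----------+------------
Finance   | 3          
HR        | 2          
Legal     | 1          
Marketing | 2          
Sales     | 0          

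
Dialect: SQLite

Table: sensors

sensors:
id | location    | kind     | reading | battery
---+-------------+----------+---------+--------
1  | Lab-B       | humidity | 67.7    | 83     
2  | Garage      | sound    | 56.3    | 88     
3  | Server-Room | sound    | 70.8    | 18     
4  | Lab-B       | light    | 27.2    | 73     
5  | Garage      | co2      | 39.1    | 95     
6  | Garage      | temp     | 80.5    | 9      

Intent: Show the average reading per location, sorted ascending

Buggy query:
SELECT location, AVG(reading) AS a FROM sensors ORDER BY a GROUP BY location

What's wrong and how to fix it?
Bug: ORDER BY appears before GROUP BY; SQL clause order requires GROUP BY first

Fix: Reorder: SELECT … FROM … GROUP BY … ORDER BY …

Corrected query:
SELECT location, AVG(reading) AS a FROM sensors GROUP BY location ORDER BY a

Result:
location    | a        
------------+----------
Lab-B       | 47.45    
Garage      | 58.633333
Server-Room | 70.8     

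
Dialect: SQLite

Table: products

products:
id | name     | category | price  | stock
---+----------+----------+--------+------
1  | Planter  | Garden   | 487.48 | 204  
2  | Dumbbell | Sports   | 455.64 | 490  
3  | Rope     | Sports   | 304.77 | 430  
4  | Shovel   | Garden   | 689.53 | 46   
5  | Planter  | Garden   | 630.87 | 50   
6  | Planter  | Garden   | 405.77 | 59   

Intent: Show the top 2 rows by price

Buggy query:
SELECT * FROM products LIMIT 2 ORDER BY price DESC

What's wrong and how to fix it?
Bug: ORDER BY cannot follow LIMIT; LIMIT is the final clause

Fix: Swap the clauses: ORDER BY first, then LIMIT

Corrected query:
SELECT * FROM products ORDER BY price DESC LIMIT 2

Result:
id | name    | category | price  | stock
---+---------+----------+--------+------
4  | Shovel  | Garden   | 689.53 | 46   
5  | Planter | Garden   | 630.87 | 50   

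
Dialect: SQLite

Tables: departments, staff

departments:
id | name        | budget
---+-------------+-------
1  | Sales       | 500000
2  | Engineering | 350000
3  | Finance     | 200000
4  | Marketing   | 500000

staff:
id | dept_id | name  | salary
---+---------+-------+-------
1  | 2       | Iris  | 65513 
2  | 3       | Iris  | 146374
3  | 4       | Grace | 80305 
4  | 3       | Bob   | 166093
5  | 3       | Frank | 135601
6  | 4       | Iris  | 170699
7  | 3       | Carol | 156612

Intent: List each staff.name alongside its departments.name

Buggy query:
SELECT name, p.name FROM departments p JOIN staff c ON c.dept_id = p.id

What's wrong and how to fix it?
Bug: 'name' exists in both joined tables, so the database can't tell which one is meant

Fix: Prefix ambiguous columns with the table alias

Corrected query:
SELECT c.name, p.name FROM departments p JOIN staff c ON c.dept_id = p.id

Result:
name  | name       
------+------------
Iris  | Engineering
Iris  | Finance    
Grace | Marketing  
Bob   | Finance    
Frank | Finance    
Iris  | Marketing  
Carol | Finance    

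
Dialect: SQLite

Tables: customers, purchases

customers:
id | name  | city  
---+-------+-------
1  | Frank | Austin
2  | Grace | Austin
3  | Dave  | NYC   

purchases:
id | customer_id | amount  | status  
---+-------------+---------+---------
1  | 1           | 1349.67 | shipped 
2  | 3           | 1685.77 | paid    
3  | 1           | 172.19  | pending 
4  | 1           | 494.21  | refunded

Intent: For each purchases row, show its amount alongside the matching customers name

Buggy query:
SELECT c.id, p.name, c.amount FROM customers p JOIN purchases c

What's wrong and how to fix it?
Bug: Missing join condition: each purchases row is matched to all customers rows instead of just its own

Fix: Specify the join condition linking the foreign key to the parent id

Corrected query:
SELECT c.id, p.name, c.amount FROM customers p JOIN purchases c ON c.customer_id = p.id

Result:
id | name  | amount 
---+-------+--------
1  | Frank | 1349.67
2  | Dave  | 1685.77
3  | Frank | 172.19 
4  | Frank | 494.21 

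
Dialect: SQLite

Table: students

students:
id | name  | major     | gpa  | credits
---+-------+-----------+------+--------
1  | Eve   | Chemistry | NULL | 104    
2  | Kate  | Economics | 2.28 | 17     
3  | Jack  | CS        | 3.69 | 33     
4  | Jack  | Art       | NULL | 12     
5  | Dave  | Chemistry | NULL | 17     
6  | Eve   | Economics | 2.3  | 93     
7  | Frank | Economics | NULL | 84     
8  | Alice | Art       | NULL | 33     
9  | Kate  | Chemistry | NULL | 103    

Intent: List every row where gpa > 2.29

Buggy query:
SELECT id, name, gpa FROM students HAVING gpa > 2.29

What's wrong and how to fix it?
Bug: HAVING filters the output of aggregation, but this query has no GROUP BY and no aggregate functions, so SQLite rejects it (HAVING clause on a non-aggregate query); the condition here is per row

Fix: Replace HAVING with WHERE since the condition applies to individual rows

Corrected query:
SELECT id, name, gpa FROM students WHERE gpa > 2.29

Result:
id | name | gpa 
---+------+-----
3  | Jack | 3.69
6  | Eve  | 2.3 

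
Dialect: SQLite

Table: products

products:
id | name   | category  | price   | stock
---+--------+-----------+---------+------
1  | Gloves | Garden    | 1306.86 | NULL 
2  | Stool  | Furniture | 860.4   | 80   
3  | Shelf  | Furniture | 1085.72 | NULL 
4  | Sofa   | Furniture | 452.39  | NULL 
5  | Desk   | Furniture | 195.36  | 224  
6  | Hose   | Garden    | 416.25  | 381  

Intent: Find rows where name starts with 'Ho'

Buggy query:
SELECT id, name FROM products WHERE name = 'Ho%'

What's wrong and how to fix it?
Bug: Wildcards only work with LIKE; '=' treats '%' as a literal character

Fix: Replace '=' with LIKE so 'Ho%' is treated as a pattern

Corrected query:
SELECT id, name FROM products WHERE name LIKE 'Ho%'

Result:
id | name
---+-----
6  | Hose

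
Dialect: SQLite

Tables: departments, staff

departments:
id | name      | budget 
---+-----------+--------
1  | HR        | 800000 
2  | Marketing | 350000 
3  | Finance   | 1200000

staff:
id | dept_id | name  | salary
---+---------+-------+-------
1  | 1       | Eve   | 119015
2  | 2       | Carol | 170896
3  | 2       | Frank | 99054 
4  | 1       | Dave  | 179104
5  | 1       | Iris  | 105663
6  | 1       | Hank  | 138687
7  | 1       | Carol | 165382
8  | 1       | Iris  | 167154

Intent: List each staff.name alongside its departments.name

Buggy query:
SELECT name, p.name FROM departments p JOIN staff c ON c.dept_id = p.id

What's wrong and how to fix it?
Bug: 'name' exists in both joined tables, so the database can't tell which one is meant

Fix: Qualify the column with its table alias (c.name)

Corrected query:
SELECT c.name, p.name FROM departments p JOIN staff c ON c.dept_id = p.id

Result:
name  | name     
------+----------
Eve   | HR       
Carol | Marketing
Frank | Marketing
Dave  | HR       
Iris  | HR       
Hank  | HR       
Carol | HR       
Iris  | HR       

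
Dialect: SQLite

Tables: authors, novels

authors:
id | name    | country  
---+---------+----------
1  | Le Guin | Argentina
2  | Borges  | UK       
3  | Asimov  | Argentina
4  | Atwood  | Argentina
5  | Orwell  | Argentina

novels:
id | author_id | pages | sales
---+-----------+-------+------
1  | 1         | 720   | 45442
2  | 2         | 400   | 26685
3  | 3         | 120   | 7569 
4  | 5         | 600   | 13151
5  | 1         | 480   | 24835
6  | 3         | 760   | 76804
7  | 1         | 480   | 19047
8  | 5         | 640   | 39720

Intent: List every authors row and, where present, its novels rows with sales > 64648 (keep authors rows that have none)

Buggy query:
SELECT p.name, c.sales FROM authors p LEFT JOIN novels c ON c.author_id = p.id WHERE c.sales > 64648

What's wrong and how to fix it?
Bug: A WHERE condition on the right-hand table after LEFT JOIN drops unmatched parents

Fix: Move the right-table condition into the ON clause so unmatched parents are kept

Corrected query:
SELECT p.name, c.sales FROM authors p LEFT JOIN novels c ON c.author_id = p.id AND c.sales > 64648

Result:
name    | sales
--------+------
Le Guin | NULL 
Borges  | NULL 
Asimov  | 76804
Atwood  | NULL 
Orwell  | NULL 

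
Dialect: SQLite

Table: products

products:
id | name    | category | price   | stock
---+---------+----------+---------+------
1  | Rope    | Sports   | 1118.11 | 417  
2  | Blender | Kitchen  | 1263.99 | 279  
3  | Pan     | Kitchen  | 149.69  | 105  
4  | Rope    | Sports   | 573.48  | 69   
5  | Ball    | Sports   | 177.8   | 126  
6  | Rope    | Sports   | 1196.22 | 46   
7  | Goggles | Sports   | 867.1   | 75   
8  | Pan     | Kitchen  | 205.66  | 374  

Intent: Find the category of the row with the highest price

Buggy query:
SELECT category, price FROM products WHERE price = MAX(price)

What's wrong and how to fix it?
Bug: WHERE is evaluated per row; an aggregate over the whole table isn't defined there

Fix: Use a subquery: WHERE price = (SELECT MAX(price) FROM products)

Corrected query:
SELECT category, price FROM products WHERE price = (SELECT MAX(price) FROM products)

Result:
category | price  
---------+--------
Kitchen  | 1263.99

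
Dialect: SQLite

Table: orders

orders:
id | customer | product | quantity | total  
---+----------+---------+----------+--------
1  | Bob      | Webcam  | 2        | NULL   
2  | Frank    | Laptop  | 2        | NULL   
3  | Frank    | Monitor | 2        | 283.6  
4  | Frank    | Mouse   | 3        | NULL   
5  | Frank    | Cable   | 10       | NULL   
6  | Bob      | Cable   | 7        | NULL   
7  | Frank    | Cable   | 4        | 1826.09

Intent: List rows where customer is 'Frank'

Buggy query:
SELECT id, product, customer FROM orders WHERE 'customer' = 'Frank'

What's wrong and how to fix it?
Bug: 'customer' in single quotes is a string literal, not the column; the comparison is literal-vs-literal and never true

Fix: Remove the quotes around the column name (or use double quotes for an identifier)

Corrected query:
SELECT id, product, customer FROM orders WHERE customer = 'Frank'

Result:
id | product | customer
---+---------+---------
2  | Laptop  | Frank   
3  | Monitor | Frank   
4  | Mouse   | Frank   
5  | Cable   | Frank   
7  | Cable   | Frank   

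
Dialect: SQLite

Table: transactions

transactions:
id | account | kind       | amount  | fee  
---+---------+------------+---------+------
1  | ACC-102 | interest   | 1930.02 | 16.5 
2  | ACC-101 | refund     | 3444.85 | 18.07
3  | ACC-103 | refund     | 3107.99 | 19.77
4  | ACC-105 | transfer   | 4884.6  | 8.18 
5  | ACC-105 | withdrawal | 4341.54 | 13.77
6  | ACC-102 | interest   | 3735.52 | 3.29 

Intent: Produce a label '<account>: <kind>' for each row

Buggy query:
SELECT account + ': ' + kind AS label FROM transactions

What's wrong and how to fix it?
Bug: '+' is numeric addition; on text columns SQLite converts them to 0 instead of concatenating

Fix: Use the || operator for string concatenation

Corrected query:
SELECT account || ': ' || kind AS label FROM transactions

Result:
label              
-------------------
ACC-102: interest  
ACC-101: refund    
ACC-103: refund    
ACC-105: transfer  
ACC-105: withdrawal
ACC-102: interest  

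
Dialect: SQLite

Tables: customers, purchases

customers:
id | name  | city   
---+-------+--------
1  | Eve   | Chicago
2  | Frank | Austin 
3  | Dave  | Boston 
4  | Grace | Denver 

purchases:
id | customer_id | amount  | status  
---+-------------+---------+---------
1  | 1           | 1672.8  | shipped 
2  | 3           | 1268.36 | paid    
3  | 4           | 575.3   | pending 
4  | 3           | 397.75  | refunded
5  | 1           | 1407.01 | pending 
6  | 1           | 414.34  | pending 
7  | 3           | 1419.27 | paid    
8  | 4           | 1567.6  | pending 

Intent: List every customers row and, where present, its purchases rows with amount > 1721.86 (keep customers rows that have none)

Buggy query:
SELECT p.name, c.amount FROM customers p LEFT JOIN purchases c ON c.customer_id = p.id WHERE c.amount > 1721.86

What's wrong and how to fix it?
Bug: A WHERE condition on the right-hand table after LEFT JOIN drops unmatched parents

Fix: Move the right-table condition into the ON clause so unmatched parents are kept

Corrected query:
SELECT p.name, c.amount FROM customers p LEFT JOIN purchases c ON c.customer_id = p.id AND c.amount > 1721.86

Result:
name  | amount
------+-------
Eve   | NULL  
Frank | NULL  
Dave  | NULL  
Grace | NULL  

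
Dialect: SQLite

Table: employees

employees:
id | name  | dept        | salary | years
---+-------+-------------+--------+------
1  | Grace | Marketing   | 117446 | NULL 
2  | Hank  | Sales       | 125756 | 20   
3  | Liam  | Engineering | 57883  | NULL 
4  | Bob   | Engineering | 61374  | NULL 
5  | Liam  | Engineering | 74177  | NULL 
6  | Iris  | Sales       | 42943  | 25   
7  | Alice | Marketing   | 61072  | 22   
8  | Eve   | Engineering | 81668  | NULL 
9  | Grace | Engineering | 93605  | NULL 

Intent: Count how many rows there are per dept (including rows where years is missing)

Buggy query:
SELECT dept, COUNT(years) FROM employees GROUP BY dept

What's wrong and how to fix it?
Bug: COUNT(years) skips NULLs, so groups with missing years are undercounted

Fix: Replace COUNT(years) with COUNT(*)

Corrected query:
SELECT dept, COUNT(*) FROM employees GROUP BY dept

Result:
dept        | COUNT(*)
------------+---------
Engineering | 5       
Marketing   | 2       
Sales       | 2       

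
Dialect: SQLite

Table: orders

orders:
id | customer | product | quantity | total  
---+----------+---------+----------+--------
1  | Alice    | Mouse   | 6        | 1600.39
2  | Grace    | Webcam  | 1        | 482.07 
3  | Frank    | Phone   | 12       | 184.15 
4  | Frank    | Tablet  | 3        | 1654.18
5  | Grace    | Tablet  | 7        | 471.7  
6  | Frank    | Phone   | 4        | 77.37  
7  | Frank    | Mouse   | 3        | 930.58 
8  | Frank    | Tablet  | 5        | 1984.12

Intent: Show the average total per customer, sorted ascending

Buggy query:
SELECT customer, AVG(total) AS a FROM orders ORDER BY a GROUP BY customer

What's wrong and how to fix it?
Bug: ORDER BY appears before GROUP BY; SQL clause order requires GROUP BY first

Fix: Reorder: SELECT … FROM … GROUP BY … ORDER BY …

Corrected query:
SELECT customer, AVG(total) AS a FROM orders GROUP BY customer ORDER BY a

Result:
customer | a      
---------+--------
Grace    | 476.885
Frank    | 966.08 
Alice    | 1600.39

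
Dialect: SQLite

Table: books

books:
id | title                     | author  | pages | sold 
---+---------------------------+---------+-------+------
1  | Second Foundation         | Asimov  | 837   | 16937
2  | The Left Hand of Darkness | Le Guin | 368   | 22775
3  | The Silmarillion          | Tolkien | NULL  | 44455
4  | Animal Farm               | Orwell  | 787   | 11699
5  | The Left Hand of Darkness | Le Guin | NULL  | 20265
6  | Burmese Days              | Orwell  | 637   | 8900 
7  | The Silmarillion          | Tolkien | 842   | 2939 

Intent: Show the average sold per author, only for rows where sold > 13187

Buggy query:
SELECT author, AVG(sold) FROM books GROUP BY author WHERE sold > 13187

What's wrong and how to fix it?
Bug: WHERE cannot follow GROUP BY

Fix: Move the WHERE clause before GROUP BY

Corrected query:
SELECT author, AVG(sold) FROM books WHERE sold > 13187 GROUP BY author

Result:
author  | AVG(sold)
--------+----------
Asimov  | 16937    
Le Guin | 21520    
Tolkien | 44455    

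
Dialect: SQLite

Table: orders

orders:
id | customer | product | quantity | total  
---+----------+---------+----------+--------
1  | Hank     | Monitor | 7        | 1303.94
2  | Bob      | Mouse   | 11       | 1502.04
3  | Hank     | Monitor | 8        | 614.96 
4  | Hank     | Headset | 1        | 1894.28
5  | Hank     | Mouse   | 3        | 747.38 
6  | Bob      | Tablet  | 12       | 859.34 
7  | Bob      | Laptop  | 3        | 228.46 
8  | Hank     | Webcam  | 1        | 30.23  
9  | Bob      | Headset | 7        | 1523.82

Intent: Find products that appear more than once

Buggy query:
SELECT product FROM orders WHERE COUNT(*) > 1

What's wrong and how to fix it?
Bug: COUNT(*) is an aggregate and cannot be used in WHERE

Fix: GROUP BY product, then filter groups with HAVING COUNT(*) > 1

Corrected query:
SELECT product FROM orders GROUP BY product HAVING COUNT(*) > 1

Result:
product
-------
Headset
Monitor
Mouse  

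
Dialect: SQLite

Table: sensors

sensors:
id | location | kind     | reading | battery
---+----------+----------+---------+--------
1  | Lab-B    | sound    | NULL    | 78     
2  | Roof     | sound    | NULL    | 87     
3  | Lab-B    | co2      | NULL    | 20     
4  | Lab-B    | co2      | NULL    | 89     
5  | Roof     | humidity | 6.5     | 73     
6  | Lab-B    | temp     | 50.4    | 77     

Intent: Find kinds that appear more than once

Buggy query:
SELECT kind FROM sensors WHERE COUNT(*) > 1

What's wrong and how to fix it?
Bug: WHERE can't reference COUNT(*); aggregates are computed after WHERE

Fix: Group first, then use HAVING for the count condition

Corrected query:
SELECT kind FROM sensors GROUP BY kind HAVING COUNT(*) > 1

Result:
kind 
-----
co2  
sound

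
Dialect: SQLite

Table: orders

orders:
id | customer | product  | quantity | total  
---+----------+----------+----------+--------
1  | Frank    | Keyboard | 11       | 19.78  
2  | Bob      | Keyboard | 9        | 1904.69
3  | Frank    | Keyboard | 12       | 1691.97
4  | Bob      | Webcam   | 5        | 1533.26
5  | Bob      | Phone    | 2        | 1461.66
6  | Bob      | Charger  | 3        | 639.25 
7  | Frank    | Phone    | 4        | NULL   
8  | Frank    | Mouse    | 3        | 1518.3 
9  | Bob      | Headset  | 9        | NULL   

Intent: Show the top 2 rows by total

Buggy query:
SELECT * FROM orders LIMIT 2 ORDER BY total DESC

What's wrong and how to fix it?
Bug: ORDER BY cannot follow LIMIT; LIMIT is the final clause

Fix: Swap the clauses: ORDER BY first, then LIMIT

Corrected query:
SELECT * FROM orders ORDER BY total DESC LIMIT 2

Result:
id | customer | product  | quantity | total  
---+----------+----------+----------+--------
2  | Bob      | Keyboard | 9        | 1904.69
3  | Frank    | Keyboard | 12       | 1691.97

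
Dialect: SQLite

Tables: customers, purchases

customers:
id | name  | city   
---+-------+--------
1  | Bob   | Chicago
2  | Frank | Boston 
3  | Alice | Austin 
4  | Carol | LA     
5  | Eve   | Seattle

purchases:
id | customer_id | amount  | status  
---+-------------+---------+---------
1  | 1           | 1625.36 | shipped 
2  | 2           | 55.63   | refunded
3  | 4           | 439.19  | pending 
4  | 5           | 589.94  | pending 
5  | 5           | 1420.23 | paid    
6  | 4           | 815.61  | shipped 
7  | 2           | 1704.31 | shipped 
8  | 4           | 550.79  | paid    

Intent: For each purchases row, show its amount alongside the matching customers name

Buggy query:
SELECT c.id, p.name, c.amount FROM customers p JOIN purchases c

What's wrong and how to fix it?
Bug: Missing join condition: each purchases row is matched to all customers rows instead of just its own

Fix: Add ON c.customer_id = p.id to the JOIN

Corrected query:
SELECT c.id, p.name, c.amount FROM customers p JOIN purchases c ON c.customer_id = p.id

Result:
id | name  | amount 
---+-------+--------
1  | Bob   | 1625.36
2  | Frank | 55.63  
3  | Carol | 439.19 
4  | Eve   | 589.94 
5  | Eve   | 1420.23
6  | Carol | 815.61 
7  | Frank | 1704.31
8  | Carol | 550.79 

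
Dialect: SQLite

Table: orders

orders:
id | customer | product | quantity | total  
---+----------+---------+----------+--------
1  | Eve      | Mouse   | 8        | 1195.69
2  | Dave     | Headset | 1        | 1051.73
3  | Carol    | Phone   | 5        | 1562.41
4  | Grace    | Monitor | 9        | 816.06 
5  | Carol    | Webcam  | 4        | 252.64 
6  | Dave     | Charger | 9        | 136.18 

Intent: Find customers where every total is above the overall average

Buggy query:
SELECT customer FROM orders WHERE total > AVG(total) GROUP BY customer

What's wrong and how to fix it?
Bug: WHERE evaluates per row before aggregation, so AVG() is unavailable

Fix: Compute the overall average in a scalar subquery and compare each group's MIN against it in HAVING

Corrected query:
SELECT customer FROM orders GROUP BY customer HAVING MIN(total) > (SELECT AVG(total) FROM orders)

Result:
customer
--------
Eve     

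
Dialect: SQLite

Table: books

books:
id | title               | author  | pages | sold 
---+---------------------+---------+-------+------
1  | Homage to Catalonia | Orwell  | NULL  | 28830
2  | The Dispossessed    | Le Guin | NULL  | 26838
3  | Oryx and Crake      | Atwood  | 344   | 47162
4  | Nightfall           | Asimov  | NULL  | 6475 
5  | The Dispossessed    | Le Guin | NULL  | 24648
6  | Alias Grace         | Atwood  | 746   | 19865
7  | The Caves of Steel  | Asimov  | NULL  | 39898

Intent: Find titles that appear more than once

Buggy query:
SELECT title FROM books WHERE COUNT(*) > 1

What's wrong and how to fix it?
Bug: COUNT(*) is an aggregate and cannot be used in WHERE

Fix: Group first, then use HAVING for the count condition

Corrected query:
SELECT title FROM books GROUP BY title HAVING COUNT(*) > 1

Result:
title           
----------------
The Dispossessed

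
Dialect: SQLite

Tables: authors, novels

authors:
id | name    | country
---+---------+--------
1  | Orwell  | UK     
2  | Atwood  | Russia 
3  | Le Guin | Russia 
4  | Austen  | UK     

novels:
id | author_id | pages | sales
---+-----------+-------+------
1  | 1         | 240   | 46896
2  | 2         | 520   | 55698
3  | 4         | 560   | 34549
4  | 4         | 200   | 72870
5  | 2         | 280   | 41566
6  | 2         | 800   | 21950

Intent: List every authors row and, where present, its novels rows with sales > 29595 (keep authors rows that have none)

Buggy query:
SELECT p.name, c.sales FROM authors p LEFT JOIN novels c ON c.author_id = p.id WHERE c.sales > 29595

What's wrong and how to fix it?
Bug: Filtering c.sales in WHERE discards the NULL rows produced by LEFT JOIN, turning it into an inner join

Fix: Move the right-table condition into the ON clause so unmatched parents are kept

Corrected query:
SELECT p.name, c.sales FROM authors p LEFT JOIN novels c ON c.author_id = p.id AND c.sales > 29595

Result:
name    | sales
--------+------
Orwell  | 46896
Atwood  | 41566
Atwood  | 55698
Le Guin | NULL 
Austen  | 34549
Austen  | 72870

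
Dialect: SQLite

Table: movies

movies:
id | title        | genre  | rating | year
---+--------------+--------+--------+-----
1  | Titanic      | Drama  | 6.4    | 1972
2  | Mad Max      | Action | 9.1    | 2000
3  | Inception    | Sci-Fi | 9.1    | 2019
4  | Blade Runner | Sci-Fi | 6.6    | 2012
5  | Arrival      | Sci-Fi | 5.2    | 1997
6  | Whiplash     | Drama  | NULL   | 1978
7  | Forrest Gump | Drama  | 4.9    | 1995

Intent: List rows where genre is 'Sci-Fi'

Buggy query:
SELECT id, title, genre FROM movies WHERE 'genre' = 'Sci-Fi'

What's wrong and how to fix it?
Bug: Single quotes denote string literals in SQL; the column name is being compared as a constant string

Fix: Remove the quotes around the column name (or use double quotes for an identifier)

Corrected query:
SELECT id, title, genre FROM movies WHERE genre = 'Sci-Fi'

Result:
id | title        | genre 
---+--------------+-------
3  | Inception    | Sci-Fi
4  | Blade Runner | Sci-Fi
5  | Arrival      | Sci-Fi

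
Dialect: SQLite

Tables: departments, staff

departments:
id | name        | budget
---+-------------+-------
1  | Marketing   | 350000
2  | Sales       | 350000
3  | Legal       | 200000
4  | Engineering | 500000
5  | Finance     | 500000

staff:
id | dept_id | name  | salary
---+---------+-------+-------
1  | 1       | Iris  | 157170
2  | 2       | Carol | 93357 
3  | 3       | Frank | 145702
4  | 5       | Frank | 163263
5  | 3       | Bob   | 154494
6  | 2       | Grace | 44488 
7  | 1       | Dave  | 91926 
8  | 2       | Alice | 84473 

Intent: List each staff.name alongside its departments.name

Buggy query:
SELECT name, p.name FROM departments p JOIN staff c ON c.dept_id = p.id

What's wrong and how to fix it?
Bug: Both tables have a 'name' column; the unqualified reference is ambiguous

Fix: Prefix ambiguous columns with the table alias

Corrected query:
SELECT c.name, p.name FROM departments p JOIN staff c ON c.dept_id = p.id

Result:
name  | name     
------+----------
Iris  | Marketing
Carol | Sales    
Frank | Legal    
Frank | Finance  
Bob   | Legal    
Grace | Sales    
Dave  | Marketing
Alice | Sales    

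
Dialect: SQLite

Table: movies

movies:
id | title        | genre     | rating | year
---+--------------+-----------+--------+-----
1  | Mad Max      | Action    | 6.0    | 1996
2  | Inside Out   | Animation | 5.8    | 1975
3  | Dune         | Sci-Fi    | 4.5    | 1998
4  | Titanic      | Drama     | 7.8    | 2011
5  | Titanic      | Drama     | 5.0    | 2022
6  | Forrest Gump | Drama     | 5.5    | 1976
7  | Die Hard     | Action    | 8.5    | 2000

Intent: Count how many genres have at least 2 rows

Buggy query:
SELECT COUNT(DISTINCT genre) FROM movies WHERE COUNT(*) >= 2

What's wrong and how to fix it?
Bug: COUNT(*) cannot appear in WHERE; the per-group count doesn't exist yet

Fix: Use a subquery that GROUPs and filters with HAVING, then count its rows

Corrected query:
SELECT COUNT(*) FROM (SELECT genre FROM movies GROUP BY genre HAVING COUNT(*) >= 2)

Result:
COUNT(*)
--------
2       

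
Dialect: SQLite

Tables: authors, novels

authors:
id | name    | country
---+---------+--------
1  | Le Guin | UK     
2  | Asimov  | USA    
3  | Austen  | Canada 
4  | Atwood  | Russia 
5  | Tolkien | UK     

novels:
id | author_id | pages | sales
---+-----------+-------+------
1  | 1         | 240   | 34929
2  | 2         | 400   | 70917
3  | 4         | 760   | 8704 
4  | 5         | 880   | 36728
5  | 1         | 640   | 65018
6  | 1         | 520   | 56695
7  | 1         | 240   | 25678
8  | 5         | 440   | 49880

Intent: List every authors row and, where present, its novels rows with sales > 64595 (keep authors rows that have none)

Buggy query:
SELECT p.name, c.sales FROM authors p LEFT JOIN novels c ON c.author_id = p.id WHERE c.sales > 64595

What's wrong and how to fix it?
Bug: A WHERE condition on the right-hand table after LEFT JOIN drops unmatched parents

Fix: Move the right-table condition into the ON clause so unmatched parents are kept

Corrected query:
SELECT p.name, c.sales FROM authors p LEFT JOIN novels c ON c.author_id = p.id AND c.sales > 64595

Result:
name    | sales
--------+------
Le Guin | 65018
Asimov  | 70917
Austen  | NULL 
Atwood  | NULL 
Tolkien | NULL 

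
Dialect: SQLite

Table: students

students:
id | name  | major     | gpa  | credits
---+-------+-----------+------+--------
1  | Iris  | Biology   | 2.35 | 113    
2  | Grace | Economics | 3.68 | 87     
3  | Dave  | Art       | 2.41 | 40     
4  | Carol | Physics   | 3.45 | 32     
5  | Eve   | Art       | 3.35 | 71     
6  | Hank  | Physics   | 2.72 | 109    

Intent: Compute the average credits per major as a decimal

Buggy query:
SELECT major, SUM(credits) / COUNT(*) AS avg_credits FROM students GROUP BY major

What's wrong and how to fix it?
Bug: Both operands are integers, so '/' performs integer division and truncates

Fix: Cast one side to REAL so the division keeps the fractional part

Corrected query:
SELECT major, SUM(credits) * 1.0 / COUNT(*) AS avg_credits FROM students GROUP BY major

Result:
major     | avg_credits
----------+------------
Art       | 55.5       
Biology   | 113        
Economics | 87         
Physics   | 70.5       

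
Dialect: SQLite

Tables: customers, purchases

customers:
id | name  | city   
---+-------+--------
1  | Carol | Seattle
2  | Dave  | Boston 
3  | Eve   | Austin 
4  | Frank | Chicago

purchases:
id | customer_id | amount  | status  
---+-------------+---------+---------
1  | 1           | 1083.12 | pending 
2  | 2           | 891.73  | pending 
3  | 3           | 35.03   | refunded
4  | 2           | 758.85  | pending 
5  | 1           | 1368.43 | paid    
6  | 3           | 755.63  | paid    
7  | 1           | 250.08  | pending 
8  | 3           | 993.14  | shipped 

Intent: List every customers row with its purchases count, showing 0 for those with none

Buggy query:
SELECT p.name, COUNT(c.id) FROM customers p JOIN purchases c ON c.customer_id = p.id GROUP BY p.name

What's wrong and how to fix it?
Bug: INNER JOIN drops customers rows that have no matching purchases rows

Fix: Use LEFT JOIN so parents without children still appear (COUNT(c.id) gives 0)

Corrected query:
SELECT p.name, COUNT(c.id) FROM customers p LEFT JOIN purchases c ON c.customer_id = p.id GROUP BY p.name

Result:
name  | COUNT(c.id)
------+------------
Carol | 3          
Dave  | 2          
Eve   | 3          
Frank | 0          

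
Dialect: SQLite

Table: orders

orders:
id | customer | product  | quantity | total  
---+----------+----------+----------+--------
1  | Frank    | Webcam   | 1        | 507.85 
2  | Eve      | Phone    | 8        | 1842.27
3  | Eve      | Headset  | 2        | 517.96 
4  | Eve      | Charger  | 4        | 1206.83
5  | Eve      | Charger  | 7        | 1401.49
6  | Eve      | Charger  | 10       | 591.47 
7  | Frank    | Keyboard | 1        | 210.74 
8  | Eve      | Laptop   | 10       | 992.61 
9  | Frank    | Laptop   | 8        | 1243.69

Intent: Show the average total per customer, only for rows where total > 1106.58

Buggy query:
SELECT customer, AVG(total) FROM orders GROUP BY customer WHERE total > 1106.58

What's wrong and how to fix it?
Bug: Row-level WHERE must come before GROUP BY in the clause order

Fix: Move the WHERE clause before GROUP BY

Corrected query:
SELECT customer, AVG(total) FROM orders WHERE total > 1106.58 GROUP BY customer

Result:
customer | AVG(total)
---------+-----------
Eve      | 1483.53   
Frank    | 1243.69   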